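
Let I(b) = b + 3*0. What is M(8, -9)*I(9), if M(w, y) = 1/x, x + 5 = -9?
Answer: -9/14 ≈ -0.64286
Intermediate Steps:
x = -14 (x = -5 - 9 = -14)
M(w, y) = -1/14 (M(w, y) = 1/(-14) = -1/14)
I(b) = b (I(b) = b + 0 = b)
M(8, -9)*I(9) = -1/14*9 = -9/14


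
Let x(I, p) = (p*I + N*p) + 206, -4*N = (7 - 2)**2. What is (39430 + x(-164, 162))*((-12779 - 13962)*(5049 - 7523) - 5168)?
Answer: 797496231663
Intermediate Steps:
N = -25/4 (N = -(7 - 2)**2/4 = -1/4*5**2 = -1/4*25 = -25/4 ≈ -6.2500)
x(I, p) = 206 - 25*p/4 + I*p (x(I, p) = (p*I - 25*p/4) + 206 = (I*p - 25*p/4) + 206 = (-25*p/4 + I*p) + 206 = 206 - 25*p/4 + I*p)
(39430 + x(-164, 162))*((-12779 - 13962)*(5049 - 7523) - 5168) = (39430 + (206 - 25/4*162 - 164*162))*((-12779 - 13962)*(5049 - 7523) - 5168) = (39430 + (206 - 2025/2 - 26568))*(-26741*(-2474) - 5168) = (39430 - 54749/2)*(66157234 - 5168) = (24111/2)*66152066 = 797496231663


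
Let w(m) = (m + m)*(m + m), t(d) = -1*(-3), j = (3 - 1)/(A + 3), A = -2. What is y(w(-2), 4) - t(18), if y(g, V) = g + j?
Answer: 15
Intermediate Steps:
j = 2 (j = (3 - 1)/(-2 + 3) = 2/1 = 2*1 = 2)
t(d) = 3
w(m) = 4*m² (w(m) = (2*m)*(2*m) = 4*m²)
y(g, V) = 2 + g (y(g, V) = g + 2 = 2 + g)
y(w(-2), 4) - t(18) = (2 + 4*(-2)²) - 1*3 = (2 + 4*4) - 3 = (2 + 16) - 3 = 18 - 3 = 15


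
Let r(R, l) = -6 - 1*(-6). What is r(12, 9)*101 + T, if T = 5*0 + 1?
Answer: 1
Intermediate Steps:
r(R, l) = 0 (r(R, l) = -6 + 6 = 0)
T = 1 (T = 0 + 1 = 1)
r(12, 9)*101 + T = 0*101 + 1 = 0 + 1 = 1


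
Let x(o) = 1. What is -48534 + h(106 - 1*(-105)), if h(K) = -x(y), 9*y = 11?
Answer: -48535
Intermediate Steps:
y = 11/9 (y = (1/9)*11 = 11/9 ≈ 1.2222)
h(K) = -1 (h(K) = -1*1 = -1)
-48534 + h(106 - 1*(-105)) = -48534 - 1 = -48535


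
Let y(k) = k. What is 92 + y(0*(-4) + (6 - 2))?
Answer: 96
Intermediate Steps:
92 + y(0*(-4) + (6 - 2)) = 92 + (0*(-4) + (6 - 2)) = 92 + (0 + 4) = 92 + 4 = 96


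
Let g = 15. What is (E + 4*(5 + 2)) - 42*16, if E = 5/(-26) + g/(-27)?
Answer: -150871/234 ≈ -644.75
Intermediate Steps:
E = -175/234 (E = 5/(-26) + 15/(-27) = 5*(-1/26) + 15*(-1/27) = -5/26 - 5/9 = -175/234 ≈ -0.74786)
(E + 4*(5 + 2)) - 42*16 = (-175/234 + 4*(5 + 2)) - 42*16 = (-175/234 + 4*7) - 672 = (-175/234 + 28) - 672 = 6377/234 - 672 = -150871/234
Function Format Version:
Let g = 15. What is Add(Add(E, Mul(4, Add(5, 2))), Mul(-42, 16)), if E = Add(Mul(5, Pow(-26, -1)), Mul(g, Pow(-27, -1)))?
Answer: Rational(-150871, 234) ≈ -644.75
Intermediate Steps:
E = Rational(-175, 234) (E = Add(Mul(5, Pow(-26, -1)), Mul(15, Pow(-27, -1))) = Add(Mul(5, Rational(-1, 26)), Mul(15, Rational(-1, 27))) = Add(Rational(-5, 26), Rational(-5, 9)) = Rational(-175, 234) ≈ -0.74786)
Add(Add(E, Mul(4, Add(5, 2))), Mul(-42, 16)) = Add(Add(Rational(-175, 234), Mul(4, Add(5, 2))), Mul(-42, 16)) = Add(Add(Rational(-175, 234), Mul(4, 7)), -672) = Add(Add(Rational(-175, 234), 28), -672) = Add(Rational(6377, 234), -672) = Rational(-150871, 234)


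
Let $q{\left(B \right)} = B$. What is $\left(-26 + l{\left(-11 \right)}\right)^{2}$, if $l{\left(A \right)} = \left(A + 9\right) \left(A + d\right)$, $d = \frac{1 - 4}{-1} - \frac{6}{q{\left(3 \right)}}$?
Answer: $36$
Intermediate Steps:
$d = 1$ ($d = \frac{1 - 4}{-1} - \frac{6}{3} = \left(-3\right) \left(-1\right) - 2 = 3 - 2 = 1$)
$l{\left(A \right)} = \left(1 + A\right) \left(9 + A\right)$ ($l{\left(A \right)} = \left(A + 9\right) \left(A + 1\right) = \left(9 + A\right) \left(1 + A\right) = \left(1 + A\right) \left(9 + A\right)$)
$\left(-26 + l{\left(-11 \right)}\right)^{2} = \left(-26 + \left(9 + \left(-11\right)^{2} + 10 \left(-11\right)\right)\right)^{2} = \left(-26 + \left(9 + 121 - 110\right)\right)^{2} = \left(-26 + 20\right)^{2} = \left(-6\right)^{2} = 36$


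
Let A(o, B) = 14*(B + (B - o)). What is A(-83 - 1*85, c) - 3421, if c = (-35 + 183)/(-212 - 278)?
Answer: -37711/35 ≈ -1077.5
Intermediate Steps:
c = -74/245 (c = 148/(-490) = 148*(-1/490) = -74/245 ≈ -0.30204)
A(o, B) = -14*o + 28*B (A(o, B) = 14*(-o + 2*B) = -14*o + 28*B)
A(-83 - 1*85, c) - 3421 = (-14*(-83 - 1*85) + 28*(-74/245)) - 3421 = (-14*(-83 - 85) - 296/35) - 3421 = (-14*(-168) - 296/35) - 3421 = (2352 - 296/35) - 3421 = 82024/35 - 3421 = -37711/35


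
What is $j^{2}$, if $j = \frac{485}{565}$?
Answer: $\frac{9409}{12769} \approx 0.73686$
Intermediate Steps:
$j = \frac{97}{113}$ ($j = 485 \cdot \frac{1}{565} = \frac{97}{113} \approx 0.85841$)
$j^{2} = \left(\frac{97}{113}\right)^{2} = \frac{9409}{12769}$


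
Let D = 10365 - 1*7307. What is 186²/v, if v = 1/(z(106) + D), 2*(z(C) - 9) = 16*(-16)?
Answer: 101677644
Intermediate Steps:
z(C) = -119 (z(C) = 9 + (16*(-16))/2 = 9 + (½)*(-256) = 9 - 128 = -119)
D = 3058 (D = 10365 - 7307 = 3058)
v = 1/2939 (v = 1/(-119 + 3058) = 1/2939 ≈ 0.00034025)
186²/v = 186²/(1/2939) = 34596*2939 = 101677644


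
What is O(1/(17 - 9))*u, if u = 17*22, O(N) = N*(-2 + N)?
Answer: -2805/32 ≈ -87.656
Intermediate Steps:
u = 374
O(1/(17 - 9))*u = ((-2 + 1/(17 - 9))/(17 - 9))*374 = ((-2 + 1/8)/8)*374 = ((1/8)*(-15/8))*374 = -15/64*374 = -2805/32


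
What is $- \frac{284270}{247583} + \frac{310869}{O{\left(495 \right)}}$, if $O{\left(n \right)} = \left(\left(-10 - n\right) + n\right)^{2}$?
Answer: $\frac{10991064661}{3536900} \approx 3107.5$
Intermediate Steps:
$O{\left(n \right)} = 100$ ($O{\left(n \right)} = \left(-10\right)^{2} = 100$)
$- \frac{284270}{247583} + \frac{310869}{O{\left(495 \right)}} = - \frac{284270}{247583} + \frac{310869}{100} = \left(-284270\right) \frac{1}{247583} + 310869 \cdot \frac{1}{100} = - \frac{40610}{35369} + \frac{310869}{100} = \frac{10991064661}{3536900}$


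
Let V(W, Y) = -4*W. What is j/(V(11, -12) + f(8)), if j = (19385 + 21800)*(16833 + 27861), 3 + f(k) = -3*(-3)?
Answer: -920361195/19 ≈ -4.8440e+7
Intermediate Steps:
f(k) = 6 (f(k) = -3 - 3*(-3) = -3 + 9 = 6)
j = 1840722390 (j = 41185*44694 = 1840722390)
j/(V(11, -12) + f(8)) = 1840722390/(-4*11 + 6) = 1840722390/(-44 + 6) = 1840722390/(-38) = 1840722390*(-1/38) = -920361195/19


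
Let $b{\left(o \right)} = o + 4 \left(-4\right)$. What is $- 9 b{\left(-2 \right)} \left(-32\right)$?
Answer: $-5184$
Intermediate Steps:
$b{\left(o \right)} = -16 + o$ ($b{\left(o \right)} = o - 16 = -16 + o$)
$- 9 b{\left(-2 \right)} \left(-32\right) = - 9 \left(-16 - 2\right) \left(-32\right) = \left(-9\right) \left(-18\right) \left(-32\right) = 162 \left(-32\right) = -5184$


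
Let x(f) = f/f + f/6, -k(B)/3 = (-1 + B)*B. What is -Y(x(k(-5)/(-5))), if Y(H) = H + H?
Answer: -8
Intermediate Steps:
k(B) = -3*B*(-1 + B) (k(B) = -3*(-1 + B)*B = -3*B*(-1 + B))
x(f) = 1 + f/6 (x(f) = 1 + f*(1/6) = 1 + f/6)
Y(H) = 2*H
-Y(x(k(-5)/(-5))) = -2*(1 + ((3*(-5)*(1 - 1*(-5)))/(-5))/6) = -2*(1 + ((3*(-5)*(1 + 5))*(-1/5))/6) = -2*(1 + ((3*(-5)*6)*(-1/5))/6) = -2*(1 + (-90*(-1/5))/6) = -2*(1 + (1/6)*18) = -2*(1 + 3) = -2*4 = -1*8 = -8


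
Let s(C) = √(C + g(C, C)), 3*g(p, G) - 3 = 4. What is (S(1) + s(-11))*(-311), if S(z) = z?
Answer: -311 - 311*I*√78/3 ≈ -311.0 - 915.56*I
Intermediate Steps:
g(p, G) = 7/3 (g(p, G) = 1 + (⅓)*4 = 1 + 4/3 = 7/3)
s(C) = √(7/3 + C) (s(C) = √(C + 7/3) = √(7/3 + C))
(S(1) + s(-11))*(-311) = (1 + √(21 + 9*(-11))/3)*(-311) = (1 + √(21 - 99)/3)*(-311) = (1 + √(-78)/3)*(-311) = (1 + (I*√78)/3)*(-311) = (1 + I*√78/3)*(-311) = -311 - 311*I*√78/3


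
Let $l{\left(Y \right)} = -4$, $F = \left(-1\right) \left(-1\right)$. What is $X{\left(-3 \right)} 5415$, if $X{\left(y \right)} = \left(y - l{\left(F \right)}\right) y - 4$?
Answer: $-37905$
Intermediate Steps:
$F = 1$
$X{\left(y \right)} = -4 + y \left(4 + y\right)$ ($X{\left(y \right)} = \left(y - -4\right) y - 4 = \left(y + 4\right) y - 4 = \left(4 + y\right) y - 4 = y \left(4 + y\right) - 4 = -4 + y \left(4 + y\right)$)
$X{\left(-3 \right)} 5415 = \left(-4 + \left(-3\right)^{2} + 4 \left(-3\right)\right) 5415 = \left(-4 + 9 - 12\right) 5415 = \left(-7\right) 5415 = -37905$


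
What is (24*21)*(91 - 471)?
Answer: -191520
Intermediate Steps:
(24*21)*(91 - 471) = 504*(-380) = -191520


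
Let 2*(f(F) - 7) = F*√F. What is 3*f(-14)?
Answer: 21 - 21*I*√14 ≈ 21.0 - 78.575*I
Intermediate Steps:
f(F) = 7 + F^(3/2)/2 (f(F) = 7 + (F*√F)/2 = 7 + F^(3/2)/2)
3*f(-14) = 3*(7 + (-14)^(3/2)/2) = 3*(7 + (-14*I*√14)/2) = 3*(7 - 7*I*√14) = 21 - 21*I*√14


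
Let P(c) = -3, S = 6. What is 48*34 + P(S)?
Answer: 1629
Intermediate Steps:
48*34 + P(S) = 48*34 - 3 = 1632 - 3 = 1629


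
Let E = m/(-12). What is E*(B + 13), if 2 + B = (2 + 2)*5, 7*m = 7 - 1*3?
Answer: -31/21 ≈ -1.4762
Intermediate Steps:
m = 4/7 (m = (7 - 1*3)/7 = (7 - 3)/7 = (⅐)*4 = 4/7 ≈ 0.57143)
E = -1/21 (E = (4/7)/(-12) = (4/7)*(-1/12) = -1/21 ≈ -0.047619)
B = 18 (B = -2 + (2 + 2)*5 = -2 + 4*5 = -2 + 20 = 18)
E*(B + 13) = -(18 + 13)/21 = -1/21*31 = -31/21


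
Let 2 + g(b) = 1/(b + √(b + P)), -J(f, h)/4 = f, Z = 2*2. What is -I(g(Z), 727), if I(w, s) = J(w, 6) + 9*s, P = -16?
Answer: (-6551*√3 + 13100*I)/(√3 - 2*I) ≈ -6550.4 - 0.49487*I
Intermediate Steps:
Z = 4
J(f, h) = -4*f
g(b) = -2 + 1/(b + √(-16 + b)) (g(b) = -2 + 1/(b + √(b - 16)) = -2 + 1/(b + √(-16 + b)))
I(w, s) = -4*w + 9*s
-I(g(Z), 727) = -(-4*(1 - 2*4 - 2*√(-16 + 4))/(4 + √(-16 + 4)) + 9*727) = -(-4*(1 - 8 - 4*I*√3)/(4 + √(-12)) + 6543) = -(-4*(1 - 8 - 4*I*√3)/(4 + 2*I*√3) + 6543) = -(-4*(-7 - 4*I*√3)/(4 + 2*I*√3) + 6543) = -(6543 - 4*(-7 - 4*I*√3)/(4 + 2*I*√3)) = -6543 + 4*(-7 - 4*I*√3)/(4 + 2*I*√3)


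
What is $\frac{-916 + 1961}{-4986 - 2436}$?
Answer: $- \frac{1045}{7422} \approx -0.1408$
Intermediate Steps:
$\frac{-916 + 1961}{-4986 - 2436} = \frac{1045}{-7422} = 1045 \left(- \frac{1}{7422}\right) = - \frac{1045}{7422}$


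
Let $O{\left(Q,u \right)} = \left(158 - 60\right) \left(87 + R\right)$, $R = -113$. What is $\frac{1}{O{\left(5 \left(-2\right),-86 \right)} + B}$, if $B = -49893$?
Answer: $- \frac{1}{52441} \approx -1.9069 \cdot 10^{-5}$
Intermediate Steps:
$O{\left(Q,u \right)} = -2548$ ($O{\left(Q,u \right)} = \left(158 - 60\right) \left(87 - 113\right) = 98 \left(-26\right) = -2548$)
$\frac{1}{O{\left(5 \left(-2\right),-86 \right)} + B} = \frac{1}{-2548 - 49893} = \frac{1}{-52441} = - \frac{1}{52441}$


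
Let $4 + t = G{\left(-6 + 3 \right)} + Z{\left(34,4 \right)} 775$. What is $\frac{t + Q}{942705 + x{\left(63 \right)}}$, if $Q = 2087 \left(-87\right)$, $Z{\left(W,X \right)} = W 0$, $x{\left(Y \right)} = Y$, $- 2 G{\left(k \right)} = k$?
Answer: $- \frac{363143}{1885536} \approx -0.19259$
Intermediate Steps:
$G{\left(k \right)} = - \frac{k}{2}$
$Z{\left(W,X \right)} = 0$
$t = - \frac{5}{2}$ ($t = -4 + \left(- \frac{-6 + 3}{2} + 0 \cdot 775\right) = -4 + \left(\left(- \frac{1}{2}\right) \left(-3\right) + 0\right) = -4 + \left(\frac{3}{2} + 0\right) = -4 + \frac{3}{2} = - \frac{5}{2} \approx -2.5$)
$Q = -181569$
$\frac{t + Q}{942705 + x{\left(63 \right)}} = \frac{- \frac{5}{2} - 181569}{942705 + 63} = - \frac{363143}{2 \cdot 942768} = \left(- \frac{363143}{2}\right) \frac{1}{942768} = - \frac{363143}{1885536}$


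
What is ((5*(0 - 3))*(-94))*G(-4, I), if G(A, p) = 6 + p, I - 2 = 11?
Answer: 26790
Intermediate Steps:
I = 13 (I = 2 + 11 = 13)
((5*(0 - 3))*(-94))*G(-4, I) = ((5*(0 - 3))*(-94))*(6 + 13) = ((5*(-3))*(-94))*19 = -15*(-94)*19 = 1410*19 = 26790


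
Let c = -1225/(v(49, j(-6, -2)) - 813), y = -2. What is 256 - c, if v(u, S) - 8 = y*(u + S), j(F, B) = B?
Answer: 228919/899 ≈ 254.64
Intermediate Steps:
v(u, S) = 8 - 2*S - 2*u (v(u, S) = 8 - 2*(u + S) = 8 - 2*(S + u) = 8 + (-2*S - 2*u) = 8 - 2*S - 2*u)
c = 1225/899 (c = -1225/((8 - 2*(-2) - 2*49) - 813) = -1225/((8 + 4 - 98) - 813) = -1225/(-86 - 813) = -1225/(-899) = -1225*(-1/899) = 1225/899 ≈ 1.3626)
256 - c = 256 - 1*1225/899 = 256 - 1225/899 = 228919/899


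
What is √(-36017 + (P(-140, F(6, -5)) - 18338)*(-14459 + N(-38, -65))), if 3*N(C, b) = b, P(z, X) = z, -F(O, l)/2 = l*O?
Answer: 5*√96313587/3 ≈ 16357.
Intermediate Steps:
F(O, l) = -2*O*l (F(O, l) = -2*l*O = -2*O*l)
N(C, b) = b/3
√(-36017 + (P(-140, F(6, -5)) - 18338)*(-14459 + N(-38, -65))) = √(-36017 + (-140 - 18338)*(-14459 + (⅓)*(-65))) = √(-36017 - 18478*(-14459 - 65/3)) = √(-36017 - 18478*(-43442/3)) = √(-36017 + 802721276/3) = √(802613225/3) = 5*√96313587/3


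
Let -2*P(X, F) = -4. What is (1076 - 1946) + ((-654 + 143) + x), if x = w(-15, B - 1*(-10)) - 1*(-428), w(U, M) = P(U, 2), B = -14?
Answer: -951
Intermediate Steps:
P(X, F) = 2 (P(X, F) = -½*(-4) = 2)
w(U, M) = 2
x = 430 (x = 2 - 1*(-428) = 2 + 428 = 430)
(1076 - 1946) + ((-654 + 143) + x) = (1076 - 1946) + ((-654 + 143) + 430) = -870 + (-511 + 430) = -870 - 81 = -951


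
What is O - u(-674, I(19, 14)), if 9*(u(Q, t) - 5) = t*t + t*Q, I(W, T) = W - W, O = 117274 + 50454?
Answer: 167723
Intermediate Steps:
O = 167728
I(W, T) = 0
u(Q, t) = 5 + t²/9 + Q*t/9 (u(Q, t) = 5 + (t*t + t*Q)/9 = 5 + (t² + Q*t)/9 = 5 + (t²/9 + Q*t/9) = 5 + t²/9 + Q*t/9)
O - u(-674, I(19, 14)) = 167728 - (5 + (⅑)*0² + (⅑)*(-674)*0) = 167728 - (5 + (⅑)*0 + 0) = 167728 - (5 + 0 + 0) = 167728 - 1*5 = 167728 - 5 = 167723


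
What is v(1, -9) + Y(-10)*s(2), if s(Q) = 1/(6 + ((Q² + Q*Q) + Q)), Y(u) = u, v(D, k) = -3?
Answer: -29/8 ≈ -3.6250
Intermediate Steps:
s(Q) = 1/(6 + Q + 2*Q²) (s(Q) = 1/(6 + ((Q² + Q²) + Q)) = 1/(6 + (2*Q² + Q)) = 1/(6 + (Q + 2*Q²)) = 1/(6 + Q + 2*Q²))
v(1, -9) + Y(-10)*s(2) = -3 - 10/(6 + 2 + 2*2²) = -3 - 10/(6 + 2 + 2*4) = -3 - 10/(6 + 2 + 8) = -3 - 10/16 = -3 - 10*1/16 = -3 - 5/8 = -29/8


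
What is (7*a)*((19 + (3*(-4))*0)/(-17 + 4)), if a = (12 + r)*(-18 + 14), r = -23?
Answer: -5852/13 ≈ -450.15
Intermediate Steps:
a = 44 (a = (12 - 23)*(-18 + 14) = -11*(-4) = 44)
(7*a)*((19 + (3*(-4))*0)/(-17 + 4)) = (7*44)*((19 + (3*(-4))*0)/(-17 + 4)) = 308*((19 - 12*0)/(-13)) = 308*((19 + 0)*(-1/13)) = 308*(19*(-1/13)) = 308*(-19/13) = -5852/13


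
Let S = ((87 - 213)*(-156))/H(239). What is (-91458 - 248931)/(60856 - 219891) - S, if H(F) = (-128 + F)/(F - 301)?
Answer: 64616428233/5884295 ≈ 10981.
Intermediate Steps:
H(F) = (-128 + F)/(-301 + F)
S = -406224/37 (S = ((87 - 213)*(-156))/(((-128 + 239)/(-301 + 239))) = (-126*(-156))/((111/(-62))) = 19656/((-1/62*111)) = 19656/(-111/62) = 19656*(-62/111) = -406224/37 ≈ -10979.)
(-91458 - 248931)/(60856 - 219891) - S = (-91458 - 248931)/(60856 - 219891) - 1*(-406224/37) = -340389/(-159035) + 406224/37 = -340389*(-1/159035) + 406224/37 = 340389/159035 + 406224/37 = 64616428233/5884295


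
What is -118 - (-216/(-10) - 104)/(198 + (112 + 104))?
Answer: -121924/1035 ≈ -117.80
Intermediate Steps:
-118 - (-216/(-10) - 104)/(198 + (112 + 104)) = -118 - (-216*(-⅒) - 104)/(198 + 216) = -118 - (108/5 - 104)/414 = -118 - (-412)/(5*414) = -118 - 1*(-206/1035) = -118 + 206/1035 = -121924/1035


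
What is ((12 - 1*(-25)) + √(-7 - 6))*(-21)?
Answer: -777 - 21*I*√13 ≈ -777.0 - 75.717*I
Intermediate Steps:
((12 - 1*(-25)) + √(-7 - 6))*(-21) = ((12 + 25) + √(-13))*(-21) = (37 + I*√13)*(-21) = -777 - 21*I*√13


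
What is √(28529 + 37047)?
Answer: 2*√16394 ≈ 256.08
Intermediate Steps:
√(28529 + 37047) = √65576 = 2*√16394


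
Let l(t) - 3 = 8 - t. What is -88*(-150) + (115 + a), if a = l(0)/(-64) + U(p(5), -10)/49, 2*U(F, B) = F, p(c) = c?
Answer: 41755461/3136 ≈ 13315.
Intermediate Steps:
U(F, B) = F/2
l(t) = 11 - t (l(t) = 3 + (8 - t) = 11 - t)
a = -379/3136 (a = (11 - 1*0)/(-64) + ((1/2)*5)/49 = (11 + 0)*(-1/64) + (5/2)*(1/49) = 11*(-1/64) + 5/98 = -11/64 + 5/98 = -379/3136 ≈ -0.12085)
-88*(-150) + (115 + a) = -88*(-150) + (115 - 379/3136) = 13200 + 360261/3136 = 41755461/3136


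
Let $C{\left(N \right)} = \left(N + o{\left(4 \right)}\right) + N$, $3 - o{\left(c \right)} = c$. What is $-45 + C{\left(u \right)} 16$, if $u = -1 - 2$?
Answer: $-157$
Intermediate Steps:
$u = -3$ ($u = -1 - 2 = -3$)
$o{\left(c \right)} = 3 - c$
$C{\left(N \right)} = -1 + 2 N$ ($C{\left(N \right)} = \left(N + \left(3 - 4\right)\right) + N = \left(N - 1\right) + N = \left(-1 + N\right) + N = -1 + 2 N$)
$-45 + C{\left(u \right)} 16 = -45 + \left(-1 + 2 \left(-3\right)\right) 16 = -45 + \left(-1 - 6\right) 16 = -45 - 112 = -157$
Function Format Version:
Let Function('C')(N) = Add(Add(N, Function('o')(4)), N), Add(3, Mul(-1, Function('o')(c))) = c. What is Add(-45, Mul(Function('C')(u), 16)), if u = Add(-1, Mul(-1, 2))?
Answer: -157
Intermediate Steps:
u = -3 (u = Add(-1, -2) = -3)
Function('o')(c) = Add(3, Mul(-1, c))
Function('C')(N) = Add(-1, Mul(2, N)) (Function('C')(N) = Add(Add(N, Add(3, Mul(-1, 4))), N) = Add(Add(N, Add(3, -4)), N) = Add(Add(N, -1), N) = Add(Add(-1, N), N) = Add(-1, Mul(2, N)))
Add(-45, Mul(Function('C')(u), 16)) = Add(-45, Mul(Add(-1, Mul(2, -3)), 16)) = Add(-45, Mul(Add(-1, -6), 16)) = Add(-45, Mul(-7, 16)) = Add(-45, -112) = -157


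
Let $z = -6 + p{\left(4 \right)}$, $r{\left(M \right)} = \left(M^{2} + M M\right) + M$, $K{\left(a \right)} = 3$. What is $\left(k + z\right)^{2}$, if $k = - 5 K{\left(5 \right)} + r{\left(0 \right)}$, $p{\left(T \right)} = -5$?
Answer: $676$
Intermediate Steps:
$r{\left(M \right)} = M + 2 M^{2}$ ($r{\left(M \right)} = \left(M^{2} + M^{2}\right) + M = 2 M^{2} + M = M + 2 M^{2}$)
$k = -15$ ($k = \left(-5\right) 3 + 0 \left(1 + 2 \cdot 0\right) = -15 + 0 \left(1 + 0\right) = -15 + 0 \cdot 1 = -15 + 0 = -15$)
$z = -11$ ($z = -6 - 5 = -11$)
$\left(k + z\right)^{2} = \left(-15 - 11\right)^{2} = \left(-26\right)^{2} = 676$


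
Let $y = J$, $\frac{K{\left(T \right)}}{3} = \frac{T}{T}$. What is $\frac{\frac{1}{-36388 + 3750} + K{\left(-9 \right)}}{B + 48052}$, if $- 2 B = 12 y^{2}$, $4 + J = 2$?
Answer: $\frac{97913}{1567537864} \approx 6.2463 \cdot 10^{-5}$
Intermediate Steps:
$J = -2$ ($J = -4 + 2 = -2$)
$K{\left(T \right)} = 3$ ($K{\left(T \right)} = 3 \frac{T}{T} = 3 \cdot 1 = 3$)
$y = -2$
$B = -24$ ($B = - \frac{12 \left(-2\right)^{2}}{2} = - \frac{12 \cdot 4}{2} = \left(- \frac{1}{2}\right) 48 = -24$)
$\frac{\frac{1}{-36388 + 3750} + K{\left(-9 \right)}}{B + 48052} = \frac{\frac{1}{-36388 + 3750} + 3}{-24 + 48052} = \frac{\frac{1}{-32638} + 3}{48028} = \left(- \frac{1}{32638} + 3\right) \frac{1}{48028} = \frac{97913}{32638} \cdot \frac{1}{48028} = \frac{97913}{1567537864}$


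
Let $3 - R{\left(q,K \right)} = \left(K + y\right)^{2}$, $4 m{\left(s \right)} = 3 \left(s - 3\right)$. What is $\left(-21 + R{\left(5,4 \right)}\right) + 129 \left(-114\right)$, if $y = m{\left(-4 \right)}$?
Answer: $- \frac{235609}{16} \approx -14726.0$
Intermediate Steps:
$m{\left(s \right)} = - \frac{9}{4} + \frac{3 s}{4}$ ($m{\left(s \right)} = \frac{3 \left(s - 3\right)}{4} = \frac{3 \left(-3 + s\right)}{4} = \frac{-9 + 3 s}{4} = - \frac{9}{4} + \frac{3 s}{4}$)
$y = - \frac{21}{4}$ ($y = - \frac{9}{4} + \frac{3}{4} \left(-4\right) = - \frac{9}{4} - 3 = - \frac{21}{4} \approx -5.25$)
$R{\left(q,K \right)} = 3 - \left(- \frac{21}{4} + K\right)^{2}$ ($R{\left(q,K \right)} = 3 - \left(K - \frac{21}{4}\right)^{2} = 3 - \left(- \frac{21}{4} + K\right)^{2}$)
$\left(-21 + R{\left(5,4 \right)}\right) + 129 \left(-114\right) = \left(-21 + \left(3 - \frac{\left(-21 + 4 \cdot 4\right)^{2}}{16}\right)\right) + 129 \left(-114\right) = \left(-21 + \left(3 - \frac{\left(-21 + 16\right)^{2}}{16}\right)\right) - 14706 = \left(-21 + \left(3 - \frac{\left(-5\right)^{2}}{16}\right)\right) - 14706 = \left(-21 + \left(3 - \frac{25}{16}\right)\right) - 14706 = \left(-21 + \frac{23}{16}\right) - 14706 = - \frac{313}{16} - 14706 = - \frac{235609}{16}$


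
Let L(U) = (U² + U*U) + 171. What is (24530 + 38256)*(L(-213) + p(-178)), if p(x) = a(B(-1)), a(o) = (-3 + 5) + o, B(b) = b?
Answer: 5707875260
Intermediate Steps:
a(o) = 2 + o
p(x) = 1 (p(x) = 2 - 1 = 1)
L(U) = 171 + 2*U² (L(U) = (U² + U²) + 171 = 2*U² + 171 = 171 + 2*U²)
(24530 + 38256)*(L(-213) + p(-178)) = (24530 + 38256)*((171 + 2*(-213)²) + 1) = 62786*((171 + 2*45369) + 1) = 62786*((171 + 90738) + 1) = 62786*(90909 + 1) = 62786*90910 = 5707875260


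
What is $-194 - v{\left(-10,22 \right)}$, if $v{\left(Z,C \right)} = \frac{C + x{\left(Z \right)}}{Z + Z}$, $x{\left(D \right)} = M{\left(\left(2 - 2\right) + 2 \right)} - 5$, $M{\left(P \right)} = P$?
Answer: $- \frac{3861}{20} \approx -193.05$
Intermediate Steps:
$x{\left(D \right)} = -3$ ($x{\left(D \right)} = \left(\left(2 - 2\right) + 2\right) - 5 = \left(0 + 2\right) - 5 = 2 - 5 = -3$)
$v{\left(Z,C \right)} = \frac{-3 + C}{2 Z}$ ($v{\left(Z,C \right)} = \frac{C - 3}{Z + Z} = \frac{-3 + C}{2 Z}$)
$-194 - v{\left(-10,22 \right)} = -194 - \frac{-3 + 22}{2 \left(-10\right)} = -194 - \frac{1}{2} \left(- \frac{1}{10}\right) 19 = -194 - - \frac{19}{20} = -194 + \frac{19}{20} = - \frac{3861}{20}$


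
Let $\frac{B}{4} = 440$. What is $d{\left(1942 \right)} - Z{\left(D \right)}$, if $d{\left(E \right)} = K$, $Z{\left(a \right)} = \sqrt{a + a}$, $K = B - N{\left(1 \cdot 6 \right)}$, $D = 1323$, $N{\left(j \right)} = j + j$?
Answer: $1748 - 21 \sqrt{6} \approx 1696.6$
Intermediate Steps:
$N{\left(j \right)} = 2 j$
$B = 1760$ ($B = 4 \cdot 440 = 1760$)
$K = 1748$ ($K = 1760 - 2 \cdot 1 \cdot 6 = 1760 - 2 \cdot 6 = 1760 - 12 = 1748$)
$Z{\left(a \right)} = \sqrt{2} \sqrt{a}$ ($Z{\left(a \right)} = \sqrt{2 a} = \sqrt{2} \sqrt{a}$)
$d{\left(E \right)} = 1748$
$d{\left(1942 \right)} - Z{\left(D \right)} = 1748 - \sqrt{2} \sqrt{1323} = 1748 - \sqrt{2} \cdot 21 \sqrt{3} = 1748 - 21 \sqrt{6}$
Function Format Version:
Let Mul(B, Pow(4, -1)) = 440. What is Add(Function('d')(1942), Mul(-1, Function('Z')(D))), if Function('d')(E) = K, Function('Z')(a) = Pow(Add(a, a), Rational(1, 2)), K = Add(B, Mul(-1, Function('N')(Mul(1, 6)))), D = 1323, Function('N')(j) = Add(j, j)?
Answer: Add(1748, Mul(-21, Pow(6, Rational(1, 2)))) ≈ 1696.6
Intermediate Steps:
Function('N')(j) = Mul(2, j)
B = 1760 (B = Mul(4, 440) = 1760)
K = 1748 (K = Add(1760, Mul(-1, Mul(2, Mul(1, 6)))) = Add(1760, Mul(-1, Mul(2, 6))) = Add(1760, Mul(-1, 12)) = Add(1760, -12) = 1748)
Function('Z')(a) = Mul(Pow(2, Rational(1, 2)), Pow(a, Rational(1, 2))) (Function('Z')(a) = Pow(Mul(2, a), Rational(1, 2)) = Mul(Pow(2, Rational(1, 2)), Pow(a, Rational(1, 2))))
Function('d')(E) = 1748
Add(Function('d')(1942), Mul(-1, Function('Z')(D))) = Add(1748, Mul(-1, Mul(Pow(2, Rational(1, 2)), Pow(1323, Rational(1, 2))))) = Add(1748, Mul(-1, Mul(Pow(2, Rational(1, 2)), Mul(21, Pow(3, Rational(1, 2)))))) = Add(1748, Mul(-1, Mul(21, Pow(6, Rational(1, 2))))) = Add(1748, Mul(-21, Pow(6, Rational(1, 2))))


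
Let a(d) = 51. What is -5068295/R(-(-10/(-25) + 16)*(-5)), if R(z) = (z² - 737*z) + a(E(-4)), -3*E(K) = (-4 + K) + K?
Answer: 5068295/53659 ≈ 94.454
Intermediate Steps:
E(K) = 4/3 - 2*K/3 (E(K) = -((-4 + K) + K)/3 = -(-4 + 2*K)/3 = 4/3 - 2*K/3)
R(z) = 51 + z² - 737*z (R(z) = (z² - 737*z) + 51 = 51 + z² - 737*z)
-5068295/R(-(-10/(-25) + 16)*(-5)) = -5068295/(51 + (-(-10/(-25) + 16)*(-5))² - (-737)*(-10/(-25) + 16)*(-5)) = -5068295/(51 + (-(-10*(-1/25) + 16)*(-5))² - (-737)*(-10*(-1/25) + 16)*(-5)) = -5068295/(51 + (-(⅖ + 16)*(-5))² - (-737)*(⅖ + 16)*(-5)) = -5068295/(51 + (-82*(-5)/5)² - (-737)*(82/5)*(-5)) = -5068295/(51 + (-1*(-82))² - (-737)*(-82)) = -5068295/(51 + 82² - 737*82) = -5068295/(51 + 6724 - 60434) = -5068295/(-53659) = -5068295*(-1/53659) = 5068295/53659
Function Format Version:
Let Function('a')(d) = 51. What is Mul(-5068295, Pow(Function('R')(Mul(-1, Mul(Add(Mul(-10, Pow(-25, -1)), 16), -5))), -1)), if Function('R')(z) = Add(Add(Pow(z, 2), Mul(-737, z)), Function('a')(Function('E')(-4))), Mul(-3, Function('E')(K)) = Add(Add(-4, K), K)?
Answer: Rational(5068295, 53659) ≈ 94.454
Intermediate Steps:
Function('E')(K) = Add(Rational(4, 3), Mul(Rational(-2, 3), K)) (Function('E')(K) = Mul(Rational(-1, 3), Add(Add(-4, K), K)) = Mul(Rational(-1, 3), Add(-4, Mul(2, K))) = Add(Rational(4, 3), Mul(Rational(-2, 3), K)))
Function('R')(z) = Add(51, Pow(z, 2), Mul(-737, z)) (Function('R')(z) = Add(Add(Pow(z, 2), Mul(-737, z)), 51) = Add(51, Pow(z, 2), Mul(-737, z)))
Mul(-5068295, Pow(Function('R')(Mul(-1, Mul(Add(Mul(-10, Pow(-25, -1)), 16), -5))), -1)) = Mul(-5068295, Pow(Add(51, Pow(Mul(-1, Mul(Add(Mul(-10, Pow(-25, -1)), 16), -5)), 2), Mul(-737, Mul(-1, Mul(Add(Mul(-10, Pow(-25, -1)), 16), -5)))), -1)) = Mul(-5068295, Pow(Add(51, Pow(Mul(-1, Mul(Add(Mul(-10, Rational(-1, 25)), 16), -5)), 2), Mul(-737, Mul(-1, Mul(Add(Mul(-10, Rational(-1, 25)), 16), -5)))), -1)) = Mul(-5068295, Pow(Add(51, Pow(Mul(-1, Mul(Add(Rational(2, 5), 16), -5)), 2), Mul(-737, Mul(-1, Mul(Add(Rational(2, 5), 16), -5)))), -1)) = Mul(-5068295, Pow(Add(51, Pow(Mul(-1, Mul(Rational(82, 5), -5)), 2), Mul(-737, Mul(-1, Mul(Rational(82, 5), -5)))), -1)) = Mul(-5068295, Pow(Add(51, Pow(Mul(-1, -82), 2), Mul(-737, Mul(-1, -82))), -1)) = Mul(-5068295, Pow(Add(51, Pow(82, 2), Mul(-737, 82)), -1)) = Mul(-5068295, Pow(Add(51, 6724, -60434), -1)) = Mul(-5068295, Pow(-53659, -1)) = Mul(-5068295, Rational(-1, 53659)) = Rational(5068295, 53659)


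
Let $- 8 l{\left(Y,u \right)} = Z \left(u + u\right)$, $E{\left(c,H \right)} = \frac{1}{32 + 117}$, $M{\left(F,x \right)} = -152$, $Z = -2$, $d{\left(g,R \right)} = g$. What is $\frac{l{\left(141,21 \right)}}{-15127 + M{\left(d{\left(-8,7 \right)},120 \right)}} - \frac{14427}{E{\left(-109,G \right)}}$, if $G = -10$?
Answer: $- \frac{21896059885}{10186} \approx -2.1496 \cdot 10^{6}$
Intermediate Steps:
$E{\left(c,H \right)} = \frac{1}{149}$
$l{\left(Y,u \right)} = \frac{u}{2}$ ($l{\left(Y,u \right)} = - \frac{\left(-2\right) \left(u + u\right)}{8} = - \frac{\left(-2\right) 2 u}{8} = - \frac{\left(-4\right) u}{8} = \frac{u}{2}$)
$\frac{l{\left(141,21 \right)}}{-15127 + M{\left(d{\left(-8,7 \right)},120 \right)}} - \frac{14427}{E{\left(-109,G \right)}} = \frac{\frac{1}{2} \cdot 21}{-15127 - 152} - 14427 \frac{1}{\frac{1}{149}} = \frac{21}{2 \left(-15279\right)} - 2149623 = \frac{21}{2} \left(- \frac{1}{15279}\right) - 2149623 = - \frac{7}{10186} - 2149623 = - \frac{21896059885}{10186}$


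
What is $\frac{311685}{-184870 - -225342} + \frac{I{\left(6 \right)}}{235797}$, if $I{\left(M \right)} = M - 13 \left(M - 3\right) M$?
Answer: $\frac{24495053443}{3181058728} \approx 7.7003$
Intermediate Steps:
$I{\left(M \right)} = M - 13 M \left(-3 + M\right)$ ($I{\left(M \right)} = M - 13 \left(-3 + M\right) M = M - 13 M \left(-3 + M\right)$)
$\frac{311685}{-184870 - -225342} + \frac{I{\left(6 \right)}}{235797} = \frac{311685}{-184870 - -225342} + \frac{6 \left(40 - 78\right)}{235797} = \frac{311685}{-184870 + 225342} + 6 \left(40 - 78\right) \frac{1}{235797} = \frac{311685}{40472} + 6 \left(-38\right) \frac{1}{235797} = 311685 \cdot \frac{1}{40472} - \frac{76}{78599} = \frac{311685}{40472} - \frac{76}{78599} = \frac{24495053443}{3181058728}$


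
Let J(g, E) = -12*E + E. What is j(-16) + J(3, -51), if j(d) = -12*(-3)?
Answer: 597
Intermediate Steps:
J(g, E) = -11*E
j(d) = 36
j(-16) + J(3, -51) = 36 - 11*(-51) = 36 + 561 = 597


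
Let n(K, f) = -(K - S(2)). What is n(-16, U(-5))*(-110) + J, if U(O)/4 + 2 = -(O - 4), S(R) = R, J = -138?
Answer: -2118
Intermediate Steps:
U(O) = 8 - 4*O (U(O) = -8 + 4*(-(O - 4)) = -8 + 4*(-(-4 + O)) = -8 + 4*(4 - O) = -8 + (16 - 4*O) = 8 - 4*O)
n(K, f) = 2 - K (n(K, f) = -(K - 1*2) = -(K - 2) = -(-2 + K) = 2 - K)
n(-16, U(-5))*(-110) + J = (2 - 1*(-16))*(-110) - 138 = (2 + 16)*(-110) - 138 = 18*(-110) - 138 = -1980 - 138 = -2118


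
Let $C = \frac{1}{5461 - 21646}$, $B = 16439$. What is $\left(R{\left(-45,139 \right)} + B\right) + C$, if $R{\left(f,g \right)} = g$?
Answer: $\frac{268314929}{16185} \approx 16578.0$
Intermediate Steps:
$C = - \frac{1}{16185}$ ($C = \frac{1}{-16185} = - \frac{1}{16185} \approx -6.1786 \cdot 10^{-5}$)
$\left(R{\left(-45,139 \right)} + B\right) + C = \left(139 + 16439\right) - \frac{1}{16185} = 16578 - \frac{1}{16185} = \frac{268314929}{16185}$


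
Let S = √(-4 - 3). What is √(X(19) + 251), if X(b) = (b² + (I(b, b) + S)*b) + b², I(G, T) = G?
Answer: √(1334 + 19*I*√7) ≈ 36.53 + 0.688*I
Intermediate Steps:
S = I*√7 (S = √(-7) = I*√7 ≈ 2.6458*I)
X(b) = 2*b² + b*(b + I*√7) (X(b) = (b² + (b + I*√7)*b) + b² = (b² + b*(b + I*√7)) + b² = 2*b² + b*(b + I*√7))
√(X(19) + 251) = √(19*(3*19 + I*√7) + 251) = √(19*(57 + I*√7) + 251) = √((1083 + 19*I*√7) + 251) = √(1334 + 19*I*√7)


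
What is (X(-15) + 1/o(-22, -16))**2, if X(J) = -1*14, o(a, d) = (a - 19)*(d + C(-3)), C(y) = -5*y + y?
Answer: 5267025/26896 ≈ 195.83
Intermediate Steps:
C(y) = -4*y
o(a, d) = (-19 + a)*(12 + d) (o(a, d) = (a - 19)*(d - 4*(-3)) = (-19 + a)*(d + 12) = (-19 + a)*(12 + d))
X(J) = -14
(X(-15) + 1/o(-22, -16))**2 = (-14 + 1/(-228 - 19*(-16) + 12*(-22) - 22*(-16)))**2 = (-14 + 1/(-228 + 304 - 264 + 352))**2 = (-14 + 1/164)**2 = (-2295/164)**2 = 5267025/26896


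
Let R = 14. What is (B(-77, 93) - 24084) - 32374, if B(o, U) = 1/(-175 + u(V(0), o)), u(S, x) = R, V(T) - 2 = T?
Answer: -9089739/161 ≈ -56458.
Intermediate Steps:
V(T) = 2 + T
u(S, x) = 14
B(o, U) = -1/161 (B(o, U) = 1/(-175 + 14) = 1/(-161) = -1/161)
(B(-77, 93) - 24084) - 32374 = (-1/161 - 24084) - 32374 = -3877525/161 - 32374 = -9089739/161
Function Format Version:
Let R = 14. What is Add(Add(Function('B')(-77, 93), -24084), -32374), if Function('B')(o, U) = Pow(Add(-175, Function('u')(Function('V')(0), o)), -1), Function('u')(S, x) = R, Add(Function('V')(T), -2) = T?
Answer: Rational(-9089739, 161) ≈ -56458.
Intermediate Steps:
Function('V')(T) = Add(2, T)
Function('u')(S, x) = 14
Function('B')(o, U) = Rational(-1, 161) (Function('B')(o, U) = Pow(Add(-175, 14), -1) = Pow(-161, -1) = Rational(-1, 161))
Add(Add(Function('B')(-77, 93), -24084), -32374) = Add(Add(Rational(-1, 161), -24084), -32374) = Add(Rational(-3877525, 161), -32374) = Rational(-9089739, 161)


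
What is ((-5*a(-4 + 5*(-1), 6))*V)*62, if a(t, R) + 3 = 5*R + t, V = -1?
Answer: 5580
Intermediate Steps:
a(t, R) = -3 + t + 5*R (a(t, R) = -3 + (5*R + t) = -3 + (t + 5*R) = -3 + t + 5*R)
((-5*a(-4 + 5*(-1), 6))*V)*62 = (-5*(-3 + (-4 + 5*(-1)) + 5*6)*(-1))*62 = (-5*(-3 + (-4 - 5) + 30)*(-1))*62 = (-5*(-3 - 9 + 30)*(-1))*62 = (-5*18*(-1))*62 = -90*(-1)*62 = 90*62 = 5580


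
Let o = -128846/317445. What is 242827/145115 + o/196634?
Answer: 1515735923104022/905814797406495 ≈ 1.6733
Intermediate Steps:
o = -128846/317445 (o = -128846*1/317445 = -128846/317445 ≈ -0.40588)
242827/145115 + o/196634 = 242827/145115 - 128846/317445/196634 = 242827*(1/145115) - 128846/317445*1/196634 = 242827/145115 - 64423/31210240065 = 1515735923104022/905814797406495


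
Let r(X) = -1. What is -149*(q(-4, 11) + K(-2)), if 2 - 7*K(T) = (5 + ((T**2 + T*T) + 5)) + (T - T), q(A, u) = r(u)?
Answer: 3427/7 ≈ 489.57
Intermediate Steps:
q(A, u) = -1
K(T) = -8/7 - 2*T**2/7 (K(T) = 2/7 - ((5 + ((T**2 + T*T) + 5)) + (T - T))/7 = 2/7 - ((5 + ((T**2 + T**2) + 5)) + 0)/7 = 2/7 - ((5 + (2*T**2 + 5)) + 0)/7 = 2/7 - ((5 + (5 + 2*T**2)) + 0)/7 = 2/7 - ((10 + 2*T**2) + 0)/7 = 2/7 - (10 + 2*T**2)/7 = 2/7 + (-10/7 - 2*T**2/7) = -8/7 - 2*T**2/7)
-149*(q(-4, 11) + K(-2)) = -149*(-1 + (-8/7 - 2/7*(-2)**2)) = -149*(-1 + (-8/7 - 2/7*4)) = -149*(-1 + (-8/7 - 8/7)) = -149*(-1 - 16/7) = -149*(-23/7) = 3427/7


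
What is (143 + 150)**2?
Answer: 85849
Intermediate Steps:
(143 + 150)**2 = 293**2 = 85849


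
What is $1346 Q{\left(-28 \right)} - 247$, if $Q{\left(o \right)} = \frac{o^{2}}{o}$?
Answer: $-37935$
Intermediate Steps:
$Q{\left(o \right)} = o$
$1346 Q{\left(-28 \right)} - 247 = 1346 \left(-28\right) - 247 = -37688 - 247 = -37935$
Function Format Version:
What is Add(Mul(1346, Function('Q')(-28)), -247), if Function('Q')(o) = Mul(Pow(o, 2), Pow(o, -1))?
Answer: -37935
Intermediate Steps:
Function('Q')(o) = o
Add(Mul(1346, Function('Q')(-28)), -247) = Add(Mul(1346, -28), -247) = Add(-37688, -247) = -37935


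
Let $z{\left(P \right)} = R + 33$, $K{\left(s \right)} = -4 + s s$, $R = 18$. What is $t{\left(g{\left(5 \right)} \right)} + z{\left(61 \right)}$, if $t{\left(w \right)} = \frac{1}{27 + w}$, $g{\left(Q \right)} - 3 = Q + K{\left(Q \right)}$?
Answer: $\frac{2857}{56} \approx 51.018$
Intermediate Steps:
$K{\left(s \right)} = -4 + s^{2}$
$z{\left(P \right)} = 51$ ($z{\left(P \right)} = 18 + 33 = 51$)
$g{\left(Q \right)} = -1 + Q + Q^{2}$ ($g{\left(Q \right)} = 3 + \left(Q + \left(-4 + Q^{2}\right)\right) = 3 + \left(-4 + Q + Q^{2}\right) = -1 + Q + Q^{2}$)
$t{\left(g{\left(5 \right)} \right)} + z{\left(61 \right)} = \frac{1}{27 + \left(-1 + 5 + 5^{2}\right)} + 51 = \frac{1}{27 + \left(-1 + 5 + 25\right)} + 51 = \frac{1}{27 + 29} + 51 = \frac{1}{56} + 51 = \frac{2857}{56}$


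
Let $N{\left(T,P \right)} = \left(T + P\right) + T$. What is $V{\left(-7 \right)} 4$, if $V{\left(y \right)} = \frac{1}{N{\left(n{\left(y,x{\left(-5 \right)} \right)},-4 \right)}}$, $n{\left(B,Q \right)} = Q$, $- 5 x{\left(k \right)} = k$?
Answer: $-2$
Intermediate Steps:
$x{\left(k \right)} = - \frac{k}{5}$
$N{\left(T,P \right)} = P + 2 T$ ($N{\left(T,P \right)} = \left(P + T\right) + T = P + 2 T$)
$V{\left(y \right)} = - \frac{1}{2}$ ($V{\left(y \right)} = \frac{1}{-4 + 2 \left(\left(- \frac{1}{5}\right) \left(-5\right)\right)} = \frac{1}{-4 + 2 \cdot 1} = \frac{1}{-4 + 2} = \frac{1}{-2} = - \frac{1}{2}$)
$V{\left(-7 \right)} 4 = \left(- \frac{1}{2}\right) 4 = -2$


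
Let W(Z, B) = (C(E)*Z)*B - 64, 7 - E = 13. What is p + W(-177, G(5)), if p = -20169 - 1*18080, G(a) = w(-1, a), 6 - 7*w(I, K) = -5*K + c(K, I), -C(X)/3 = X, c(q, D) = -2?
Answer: -373329/7 ≈ -53333.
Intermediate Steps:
E = -6 (E = 7 - 1*13 = 7 - 13 = -6)
C(X) = -3*X
w(I, K) = 8/7 + 5*K/7 (w(I, K) = 6/7 - (-5*K - 2)/7 = 6/7 - (-2 - 5*K)/7 = 6/7 + (2/7 + 5*K/7) = 8/7 + 5*K/7)
G(a) = 8/7 + 5*a/7
W(Z, B) = -64 + 18*B*Z (W(Z, B) = ((-3*(-6))*Z)*B - 64 = (18*Z)*B - 64 = 18*B*Z - 64 = -64 + 18*B*Z)
p = -38249 (p = -20169 - 18080 = -38249)
p + W(-177, G(5)) = -38249 + (-64 + 18*(8/7 + (5/7)*5)*(-177)) = -38249 + (-64 + 18*(8/7 + 25/7)*(-177)) = -38249 + (-64 + 18*(33/7)*(-177)) = -38249 + (-64 - 105138/7) = -38249 - 105586/7 = -373329/7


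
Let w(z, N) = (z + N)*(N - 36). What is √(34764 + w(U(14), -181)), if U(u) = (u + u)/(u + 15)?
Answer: √62092277/29 ≈ 271.72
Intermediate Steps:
U(u) = 2*u/(15 + u) (U(u) = (2*u)/(15 + u) = 2*u/(15 + u))
w(z, N) = (-36 + N)*(N + z) (w(z, N) = (N + z)*(-36 + N) = (-36 + N)*(N + z))
√(34764 + w(U(14), -181)) = √(34764 + ((-181)² - 36*(-181) - 72*14/(15 + 14) - 362*14/(15 + 14))) = √(34764 + (32761 + 6516 - 72*14/29 - 362*14/29)) = √(34764 + (32761 + 6516 - 36*28/29 - 181*28/29)) = √(34764 + (32761 + 6516 - 1008/29 - 5068/29)) = √(34764 + 1132957/29) = √(2141113/29) = √62092277/29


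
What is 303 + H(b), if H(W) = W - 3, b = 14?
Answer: 314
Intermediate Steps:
H(W) = -3 + W
303 + H(b) = 303 + (-3 + 14) = 303 + 11 = 314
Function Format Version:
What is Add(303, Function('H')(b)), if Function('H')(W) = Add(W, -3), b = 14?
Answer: 314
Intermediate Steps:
Function('H')(W) = Add(-3, W)
Add(303, Function('H')(b)) = Add(303, Add(-3, 14)) = Add(303, 11) = 314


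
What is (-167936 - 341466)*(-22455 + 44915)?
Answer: -11441168920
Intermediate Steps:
(-167936 - 341466)*(-22455 + 44915) = -509402*22460 = -11441168920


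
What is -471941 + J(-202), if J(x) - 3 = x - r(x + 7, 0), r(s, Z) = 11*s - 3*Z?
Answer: -469995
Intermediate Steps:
r(s, Z) = -3*Z + 11*s
J(x) = -74 - 10*x (J(x) = 3 + (x - (-3*0 + 11*(x + 7))) = 3 + (x - (0 + 11*(7 + x))) = 3 + (x - (0 + (77 + 11*x))) = 3 + (x - (77 + 11*x)) = 3 + (x + (-77 - 11*x)) = 3 + (-77 - 10*x) = -74 - 10*x)
-471941 + J(-202) = -471941 + (-74 - 10*(-202)) = -471941 + (-74 + 2020) = -471941 + 1946 = -469995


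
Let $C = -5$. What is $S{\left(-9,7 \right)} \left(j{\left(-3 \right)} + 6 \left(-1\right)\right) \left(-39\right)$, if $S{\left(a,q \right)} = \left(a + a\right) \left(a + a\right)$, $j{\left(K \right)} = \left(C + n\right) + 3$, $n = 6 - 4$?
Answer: $75816$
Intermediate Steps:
$n = 2$ ($n = 6 - 4 = 2$)
$j{\left(K \right)} = 0$ ($j{\left(K \right)} = \left(-5 + 2\right) + 3 = -3 + 3 = 0$)
$S{\left(a,q \right)} = 4 a^{2}$ ($S{\left(a,q \right)} = 2 a 2 a = 4 a^{2}$)
$S{\left(-9,7 \right)} \left(j{\left(-3 \right)} + 6 \left(-1\right)\right) \left(-39\right) = 4 \left(-9\right)^{2} \left(0 + 6 \left(-1\right)\right) \left(-39\right) = 4 \cdot 81 \left(0 - 6\right) \left(-39\right) = 324 \left(-6\right) \left(-39\right) = \left(-1944\right) \left(-39\right) = 75816$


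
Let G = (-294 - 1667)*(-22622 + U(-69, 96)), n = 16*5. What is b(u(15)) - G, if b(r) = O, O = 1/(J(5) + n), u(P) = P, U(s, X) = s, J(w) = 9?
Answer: -3960237538/89 ≈ -4.4497e+7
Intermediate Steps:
n = 80
G = 44497051 (G = (-294 - 1667)*(-22622 - 69) = -1961*(-22691) = 44497051)
O = 1/89 (O = 1/(9 + 80) = 1/89 ≈ 0.011236)
b(r) = 1/89
b(u(15)) - G = 1/89 - 1*44497051 = 1/89 - 44497051 = -3960237538/89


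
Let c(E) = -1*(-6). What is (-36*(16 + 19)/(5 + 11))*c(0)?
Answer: -945/2 ≈ -472.50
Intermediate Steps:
c(E) = 6
(-36*(16 + 19)/(5 + 11))*c(0) = -36*(16 + 19)/(5 + 11)*6 = -1260/16*6 = -36*35/16*6 = -315/4*6 = -945/2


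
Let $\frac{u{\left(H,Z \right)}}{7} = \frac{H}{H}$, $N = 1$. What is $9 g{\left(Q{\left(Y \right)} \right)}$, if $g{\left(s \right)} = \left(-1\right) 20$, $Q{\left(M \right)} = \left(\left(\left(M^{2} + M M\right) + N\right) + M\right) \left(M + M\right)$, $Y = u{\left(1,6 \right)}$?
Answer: $-180$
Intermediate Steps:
$u{\left(H,Z \right)} = 7$ ($u{\left(H,Z \right)} = 7 \frac{H}{H} = 7 \cdot 1 = 7$)
$Y = 7$
$Q{\left(M \right)} = 2 M \left(1 + M + 2 M^{2}\right)$ ($Q{\left(M \right)} = \left(\left(\left(M^{2} + M M\right) + 1\right) + M\right) \left(M + M\right) = \left(\left(\left(M^{2} + M^{2}\right) + 1\right) + M\right) 2 M = \left(\left(2 M^{2} + 1\right) + M\right) 2 M = \left(\left(1 + 2 M^{2}\right) + M\right) 2 M = \left(1 + M + 2 M^{2}\right) 2 M = 2 M \left(1 + M + 2 M^{2}\right)$)
$g{\left(s \right)} = -20$
$9 g{\left(Q{\left(Y \right)} \right)} = 9 \left(-20\right) = -180$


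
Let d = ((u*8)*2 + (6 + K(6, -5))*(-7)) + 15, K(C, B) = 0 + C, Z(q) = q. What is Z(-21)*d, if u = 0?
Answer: 1449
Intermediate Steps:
K(C, B) = C
d = -69 (d = ((0*8)*2 + (6 + 6)*(-7)) + 15 = (0*2 + 12*(-7)) + 15 = (0 - 84) + 15 = -84 + 15 = -69)
Z(-21)*d = -21*(-69) = 1449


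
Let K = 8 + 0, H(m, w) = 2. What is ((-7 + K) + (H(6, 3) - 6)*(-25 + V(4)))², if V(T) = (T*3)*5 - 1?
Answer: 18225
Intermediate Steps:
V(T) = -1 + 15*T (V(T) = (3*T)*5 - 1 = 15*T - 1 = -1 + 15*T)
K = 8
((-7 + K) + (H(6, 3) - 6)*(-25 + V(4)))² = ((-7 + 8) + (2 - 6)*(-25 + (-1 + 15*4)))² = (1 - 4*(-25 + (-1 + 60)))² = (1 - 4*(-25 + 59))² = (1 - 4*34)² = (1 - 136)² = (-135)² = 18225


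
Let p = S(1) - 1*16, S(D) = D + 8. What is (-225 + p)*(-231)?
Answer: 53592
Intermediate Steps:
S(D) = 8 + D
p = -7 (p = (8 + 1) - 1*16 = 9 - 16 = -7)
(-225 + p)*(-231) = (-225 - 7)*(-231) = -232*(-231) = 53592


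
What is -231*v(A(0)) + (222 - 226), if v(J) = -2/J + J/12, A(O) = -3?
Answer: -401/4 ≈ -100.25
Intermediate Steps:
v(J) = -2/J + J/12 (v(J) = -2/J + J*(1/12) = -2/J + J/12)
-231*v(A(0)) + (222 - 226) = -231*(-2/(-3) + (1/12)*(-3)) + (222 - 226) = -231*(-2*(-⅓) - ¼) - 4 = -231*(⅔ - ¼) - 4 = -231*5/12 - 4 = -385/4 - 4 = -401/4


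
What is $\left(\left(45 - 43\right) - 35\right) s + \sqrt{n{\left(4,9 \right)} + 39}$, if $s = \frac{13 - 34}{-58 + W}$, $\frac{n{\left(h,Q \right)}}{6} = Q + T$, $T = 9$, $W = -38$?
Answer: $- \frac{231}{32} + 7 \sqrt{3} \approx 4.9056$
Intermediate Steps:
$n{\left(h,Q \right)} = 54 + 6 Q$ ($n{\left(h,Q \right)} = 6 \left(Q + 9\right) = 6 \left(9 + Q\right) = 54 + 6 Q$)
$s = \frac{7}{32}$ ($s = \frac{13 - 34}{-58 - 38} = - \frac{21}{-96} = \left(-21\right) \left(- \frac{1}{96}\right) = \frac{7}{32} \approx 0.21875$)
$\left(\left(45 - 43\right) - 35\right) s + \sqrt{n{\left(4,9 \right)} + 39} = \left(\left(45 - 43\right) - 35\right) \frac{7}{32} + \sqrt{\left(54 + 6 \cdot 9\right) + 39} = \left(2 - 35\right) \frac{7}{32} + \sqrt{\left(54 + 54\right) + 39} = \left(-33\right) \frac{7}{32} + \sqrt{108 + 39} = - \frac{231}{32} + \sqrt{147} = - \frac{231}{32} + 7 \sqrt{3}$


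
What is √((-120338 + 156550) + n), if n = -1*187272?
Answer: 2*I*√37765 ≈ 388.66*I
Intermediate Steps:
n = -187272
√((-120338 + 156550) + n) = √((-120338 + 156550) - 187272) = √(36212 - 187272) = √(-151060) = 2*I*√37765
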